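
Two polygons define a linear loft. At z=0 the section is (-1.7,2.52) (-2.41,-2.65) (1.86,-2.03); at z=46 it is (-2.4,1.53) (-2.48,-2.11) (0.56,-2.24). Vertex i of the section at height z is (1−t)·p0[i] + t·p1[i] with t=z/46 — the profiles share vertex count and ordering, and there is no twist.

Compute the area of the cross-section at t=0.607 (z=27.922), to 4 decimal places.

Cross-section at t=0.607: each vertex is (1-t)·p0[i] + t·p1[i].
  v1: (1-0.607)·(-1.7,2.52) + 0.607·(-2.4,1.53) = (-2.1249,1.9191)
  v2: (1-0.607)·(-2.41,-2.65) + 0.607·(-2.48,-2.11) = (-2.4525,-2.3222)
  v3: (1-0.607)·(1.86,-2.03) + 0.607·(0.56,-2.24) = (1.0709,-2.1575)
Shoelace sum Σ(x_i·y_{i+1} − x_{i+1}·y_i):
  i=1: -2.1249·-2.3222 − -2.4525·1.9191 = +9.6410 (running +9.6410)
  i=2: -2.4525·-2.1575 − 1.0709·-2.3222 = +7.7780 (running +17.4190)
  i=3: 1.0709·1.9191 − -2.1249·-2.1575 = -2.5293 (running +14.8897)
Area = |Σ|/2 = |14.8897|/2 = 7.4449

Area at t=0.607: 7.4449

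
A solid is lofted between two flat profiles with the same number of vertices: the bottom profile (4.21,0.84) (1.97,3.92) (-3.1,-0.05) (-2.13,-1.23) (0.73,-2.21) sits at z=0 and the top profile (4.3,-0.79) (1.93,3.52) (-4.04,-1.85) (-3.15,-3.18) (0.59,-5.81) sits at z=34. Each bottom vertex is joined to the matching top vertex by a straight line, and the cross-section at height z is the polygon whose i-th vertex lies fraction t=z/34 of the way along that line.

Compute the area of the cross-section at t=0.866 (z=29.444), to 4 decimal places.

Area at t=0.866: 37.1032

Cross-section at t=0.866: each vertex is (1-t)·p0[i] + t·p1[i].
  v1: (1-0.866)·(4.21,0.84) + 0.866·(4.3,-0.79) = (4.2879,-0.5716)
  v2: (1-0.866)·(1.97,3.92) + 0.866·(1.93,3.52) = (1.9354,3.5736)
  v3: (1-0.866)·(-3.1,-0.05) + 0.866·(-4.04,-1.85) = (-3.9140,-1.6088)
  v4: (1-0.866)·(-2.13,-1.23) + 0.866·(-3.15,-3.18) = (-3.0133,-2.9187)
  v5: (1-0.866)·(0.73,-2.21) + 0.866·(0.59,-5.81) = (0.6088,-5.3276)
Shoelace sum Σ(x_i·y_{i+1} − x_{i+1}·y_i):
  i=1: 4.2879·3.5736 − 1.9354·-0.5716 = +16.4296 (running +16.4296)
  i=2: 1.9354·-1.6088 − -3.9140·3.5736 = +10.8736 (running +27.3032)
  i=3: -3.9140·-2.9187 − -3.0133·-1.6088 = +6.5761 (running +33.8793)
  i=4: -3.0133·-5.3276 − 0.6088·-2.9187 = +17.8306 (running +51.7098)
  i=5: 0.6088·-0.5716 − 4.2879·-5.3276 = +22.4965 (running +74.2063)
Area = |Σ|/2 = |74.2063|/2 = 37.1032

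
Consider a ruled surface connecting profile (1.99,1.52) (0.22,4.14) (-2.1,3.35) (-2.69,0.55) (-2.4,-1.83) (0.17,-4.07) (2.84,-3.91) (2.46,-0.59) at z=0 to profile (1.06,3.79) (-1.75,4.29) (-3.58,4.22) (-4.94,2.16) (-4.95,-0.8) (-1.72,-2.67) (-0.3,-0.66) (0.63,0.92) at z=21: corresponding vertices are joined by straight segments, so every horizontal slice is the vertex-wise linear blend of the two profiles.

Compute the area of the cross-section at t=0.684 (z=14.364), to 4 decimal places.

Area at t=0.684: 31.1267

Cross-section at t=0.684: each vertex is (1-t)·p0[i] + t·p1[i].
  v1: (1-0.684)·(1.99,1.52) + 0.684·(1.06,3.79) = (1.3539,3.0727)
  v2: (1-0.684)·(0.22,4.14) + 0.684·(-1.75,4.29) = (-1.1275,4.2426)
  v3: (1-0.684)·(-2.1,3.35) + 0.684·(-3.58,4.22) = (-3.1123,3.9451)
  v4: (1-0.684)·(-2.69,0.55) + 0.684·(-4.94,2.16) = (-4.2290,1.6512)
  v5: (1-0.684)·(-2.4,-1.83) + 0.684·(-4.95,-0.8) = (-4.1442,-1.1255)
  v6: (1-0.684)·(0.17,-4.07) + 0.684·(-1.72,-2.67) = (-1.1228,-3.1124)
  v7: (1-0.684)·(2.84,-3.91) + 0.684·(-0.3,-0.66) = (0.6922,-1.6870)
  v8: (1-0.684)·(2.46,-0.59) + 0.684·(0.63,0.92) = (1.2083,0.4428)
Shoelace sum Σ(x_i·y_{i+1} − x_{i+1}·y_i):
  i=1: 1.3539·4.2426 − -1.1275·3.0727 = +9.2084 (running +9.2084)
  i=2: -1.1275·3.9451 − -3.1123·4.2426 = +8.7563 (running +17.9647)
  i=3: -3.1123·1.6512 − -4.2290·3.9451 = +11.5446 (running +29.5092)
  i=4: -4.2290·-1.1255 − -4.1442·1.6512 = +11.6027 (running +41.1120)
  i=5: -4.1442·-3.1124 − -1.1228·-1.1255 = +11.6348 (running +52.7467)
  i=6: -1.1228·-1.6870 − 0.6922·-3.1124 = +4.0486 (running +56.7954)
  i=7: 0.6922·0.4428 − 1.2083·-1.6870 = +2.3449 (running +59.1403)
  i=8: 1.2083·3.0727 − 1.3539·0.4428 = +3.1131 (running +62.2534)
Area = |Σ|/2 = |62.2534|/2 = 31.1267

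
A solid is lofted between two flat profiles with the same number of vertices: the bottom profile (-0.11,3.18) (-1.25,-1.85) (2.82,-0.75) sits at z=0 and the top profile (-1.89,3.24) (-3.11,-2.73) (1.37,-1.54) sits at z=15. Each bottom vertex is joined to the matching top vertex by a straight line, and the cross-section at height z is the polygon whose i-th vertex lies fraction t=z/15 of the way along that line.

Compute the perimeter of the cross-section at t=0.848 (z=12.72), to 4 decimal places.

Cross-section at t=0.848: each vertex is (1-t)·p0[i] + t·p1[i].
  v1: (1-0.848)·(-0.11,3.18) + 0.848·(-1.89,3.24) = (-1.6194,3.2309)
  v2: (1-0.848)·(-1.25,-1.85) + 0.848·(-3.11,-2.73) = (-2.8273,-2.5962)
  v3: (1-0.848)·(2.82,-0.75) + 0.848·(1.37,-1.54) = (1.5904,-1.4199)
Perimeter = Σ |v_{i+1} − v_i|:
  edge 1→2: √(-1.2078² + -5.8271²) = 5.9510 (running 5.9510)
  edge 2→3: √(4.4177² + 1.1763²) = 4.5716 (running 10.5226)
  edge 3→1: √(-3.2098² + 4.6508²) = 5.6509 (running 16.1735)
Perimeter = 16.1735

Perimeter at t=0.848: 16.1735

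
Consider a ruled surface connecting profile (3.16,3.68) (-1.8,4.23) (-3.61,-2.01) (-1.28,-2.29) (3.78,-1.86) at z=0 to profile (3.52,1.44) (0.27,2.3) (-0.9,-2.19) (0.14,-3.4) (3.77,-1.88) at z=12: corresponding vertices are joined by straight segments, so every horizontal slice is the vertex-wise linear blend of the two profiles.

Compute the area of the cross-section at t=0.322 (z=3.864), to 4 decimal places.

Cross-section at t=0.322: each vertex is (1-t)·p0[i] + t·p1[i].
  v1: (1-0.322)·(3.16,3.68) + 0.322·(3.52,1.44) = (3.2759,2.9587)
  v2: (1-0.322)·(-1.8,4.23) + 0.322·(0.27,2.3) = (-1.1335,3.6085)
  v3: (1-0.322)·(-3.61,-2.01) + 0.322·(-0.9,-2.19) = (-2.7374,-2.0680)
  v4: (1-0.322)·(-1.28,-2.29) + 0.322·(0.14,-3.4) = (-0.8228,-2.6474)
  v5: (1-0.322)·(3.78,-1.86) + 0.322·(3.77,-1.88) = (3.7768,-1.8664)
Shoelace sum Σ(x_i·y_{i+1} − x_{i+1}·y_i):
  i=1: 3.2759·3.6085 − -1.1335·2.9587 = +15.1749 (running +15.1749)
  i=2: -1.1335·-2.0680 − -2.7374·3.6085 = +12.2219 (running +27.3968)
  i=3: -2.7374·-2.6474 − -0.8228·-2.0680 = +5.5456 (running +32.9423)
  i=4: -0.8228·-1.8664 − 3.7768·-2.6474 = +11.5344 (running +44.4767)
  i=5: 3.7768·2.9587 − 3.2759·-1.8664 = +17.2887 (running +61.7654)
Area = |Σ|/2 = |61.7654|/2 = 30.8827

Area at t=0.322: 30.8827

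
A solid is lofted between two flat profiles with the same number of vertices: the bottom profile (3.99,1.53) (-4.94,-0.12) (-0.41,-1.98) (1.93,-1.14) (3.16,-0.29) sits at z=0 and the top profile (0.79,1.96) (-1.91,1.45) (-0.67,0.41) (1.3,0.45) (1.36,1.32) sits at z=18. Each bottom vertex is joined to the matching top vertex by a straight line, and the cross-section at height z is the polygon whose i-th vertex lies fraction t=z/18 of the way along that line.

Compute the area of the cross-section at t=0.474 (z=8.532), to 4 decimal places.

Area at t=0.474: 8.5001

Cross-section at t=0.474: each vertex is (1-t)·p0[i] + t·p1[i].
  v1: (1-0.474)·(3.99,1.53) + 0.474·(0.79,1.96) = (2.4732,1.7338)
  v2: (1-0.474)·(-4.94,-0.12) + 0.474·(-1.91,1.45) = (-3.5038,0.6242)
  v3: (1-0.474)·(-0.41,-1.98) + 0.474·(-0.67,0.41) = (-0.5332,-0.8471)
  v4: (1-0.474)·(1.93,-1.14) + 0.474·(1.3,0.45) = (1.6314,-0.3863)
  v5: (1-0.474)·(3.16,-0.29) + 0.474·(1.36,1.32) = (2.3068,0.4731)
Shoelace sum Σ(x_i·y_{i+1} − x_{i+1}·y_i):
  i=1: 2.4732·0.6242 − -3.5038·1.7338 = +7.6186 (running +7.6186)
  i=2: -3.5038·-0.8471 − -0.5332·0.6242 = +3.3010 (running +10.9197)
  i=3: -0.5332·-0.3863 − 1.6314·-0.8471 = +1.5880 (running +12.5077)
  i=4: 1.6314·0.4731 − 2.3068·-0.3863 = +1.6631 (running +14.1708)
  i=5: 2.3068·1.7338 − 2.4732·0.4731 = +2.8294 (running +17.0002)
Area = |Σ|/2 = |17.0002|/2 = 8.5001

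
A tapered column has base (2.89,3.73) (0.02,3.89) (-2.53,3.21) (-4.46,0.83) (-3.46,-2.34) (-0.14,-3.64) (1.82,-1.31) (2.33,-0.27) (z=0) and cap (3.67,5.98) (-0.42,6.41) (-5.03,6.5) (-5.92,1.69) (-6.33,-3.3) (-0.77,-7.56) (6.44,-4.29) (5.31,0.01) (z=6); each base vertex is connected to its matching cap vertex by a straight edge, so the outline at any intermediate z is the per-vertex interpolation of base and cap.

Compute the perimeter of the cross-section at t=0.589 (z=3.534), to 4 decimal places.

Cross-section at t=0.589: each vertex is (1-t)·p0[i] + t·p1[i].
  v1: (1-0.589)·(2.89,3.73) + 0.589·(3.67,5.98) = (3.3494,5.0553)
  v2: (1-0.589)·(0.02,3.89) + 0.589·(-0.42,6.41) = (-0.2392,5.3743)
  v3: (1-0.589)·(-2.53,3.21) + 0.589·(-5.03,6.5) = (-4.0025,5.1478)
  v4: (1-0.589)·(-4.46,0.83) + 0.589·(-5.92,1.69) = (-5.3199,1.3365)
  v5: (1-0.589)·(-3.46,-2.34) + 0.589·(-6.33,-3.3) = (-5.1504,-2.9054)
  v6: (1-0.589)·(-0.14,-3.64) + 0.589·(-0.77,-7.56) = (-0.5111,-5.9489)
  v7: (1-0.589)·(1.82,-1.31) + 0.589·(6.44,-4.29) = (4.5412,-3.0652)
  v8: (1-0.589)·(2.33,-0.27) + 0.589·(5.31,0.01) = (4.0852,-0.1051)
Perimeter = Σ |v_{i+1} − v_i|:
  edge 1→2: √(-3.5886² + 0.3190²) = 3.6027 (running 3.6027)
  edge 2→3: √(-3.7633² + -0.2265²) = 3.7701 (running 7.3729)
  edge 3→4: √(-1.3174² + -3.8113²) = 4.0325 (running 11.4054)
  edge 4→5: √(0.1695² + -4.2420²) = 4.2454 (running 15.6508)
  edge 5→6: √(4.6394² + -3.0434²) = 5.5485 (running 21.1993)
  edge 6→7: √(5.0522² + 2.8837²) = 5.8173 (running 27.0166)
  edge 7→8: √(-0.4560² + 2.9601²) = 2.9951 (running 30.0117)
  edge 8→1: √(-0.7358² + 5.1603²) = 5.2125 (running 35.2242)
Perimeter = 35.2242

Perimeter at t=0.589: 35.2242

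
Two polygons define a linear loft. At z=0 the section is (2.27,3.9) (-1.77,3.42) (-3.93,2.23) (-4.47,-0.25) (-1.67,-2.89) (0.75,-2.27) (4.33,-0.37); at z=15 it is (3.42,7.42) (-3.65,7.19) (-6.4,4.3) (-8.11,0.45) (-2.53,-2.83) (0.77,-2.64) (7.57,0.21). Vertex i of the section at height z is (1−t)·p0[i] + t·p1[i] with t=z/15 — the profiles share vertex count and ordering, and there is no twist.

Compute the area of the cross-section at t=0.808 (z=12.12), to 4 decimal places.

Cross-section at t=0.808: each vertex is (1-t)·p0[i] + t·p1[i].
  v1: (1-0.808)·(2.27,3.9) + 0.808·(3.42,7.42) = (3.1992,6.7442)
  v2: (1-0.808)·(-1.77,3.42) + 0.808·(-3.65,7.19) = (-3.2890,6.4662)
  v3: (1-0.808)·(-3.93,2.23) + 0.808·(-6.4,4.3) = (-5.9258,3.9026)
  v4: (1-0.808)·(-4.47,-0.25) + 0.808·(-8.11,0.45) = (-7.4111,0.3156)
  v5: (1-0.808)·(-1.67,-2.89) + 0.808·(-2.53,-2.83) = (-2.3649,-2.8415)
  v6: (1-0.808)·(0.75,-2.27) + 0.808·(0.77,-2.64) = (0.7662,-2.5690)
  v7: (1-0.808)·(4.33,-0.37) + 0.808·(7.57,0.21) = (6.9479,0.0986)
Shoelace sum Σ(x_i·y_{i+1} − x_{i+1}·y_i):
  i=1: 3.1992·6.4662 − -3.2890·6.7442 = +42.8684 (running +42.8684)
  i=2: -3.2890·3.9026 − -5.9258·6.4662 = +25.4812 (running +68.3496)
  i=3: -5.9258·0.3156 − -7.4111·3.9026 = +27.0522 (running +95.4018)
  i=4: -7.4111·-2.8415 − -2.3649·0.3156 = +21.8052 (running +117.2070)
  i=5: -2.3649·-2.5690 − 0.7662·-2.8415 = +8.2523 (running +125.4593)
  i=6: 0.7662·0.0986 − 6.9479·-2.5690 = +17.9245 (running +143.3838)
  i=7: 6.9479·6.7442 − 3.1992·0.0986 = +46.5423 (running +189.9261)
Area = |Σ|/2 = |189.9261|/2 = 94.9631

Area at t=0.808: 94.9631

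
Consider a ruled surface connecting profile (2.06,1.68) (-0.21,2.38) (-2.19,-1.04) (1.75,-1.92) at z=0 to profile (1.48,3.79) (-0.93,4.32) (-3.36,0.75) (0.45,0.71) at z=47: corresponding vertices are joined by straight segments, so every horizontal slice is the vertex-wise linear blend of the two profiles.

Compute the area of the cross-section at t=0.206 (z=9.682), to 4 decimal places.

Area at t=0.206: 11.6519

Cross-section at t=0.206: each vertex is (1-t)·p0[i] + t·p1[i].
  v1: (1-0.206)·(2.06,1.68) + 0.206·(1.48,3.79) = (1.9405,2.1147)
  v2: (1-0.206)·(-0.21,2.38) + 0.206·(-0.93,4.32) = (-0.3583,2.7796)
  v3: (1-0.206)·(-2.19,-1.04) + 0.206·(-3.36,0.75) = (-2.4310,-0.6713)
  v4: (1-0.206)·(1.75,-1.92) + 0.206·(0.45,0.71) = (1.4822,-1.3782)
Shoelace sum Σ(x_i·y_{i+1} − x_{i+1}·y_i):
  i=1: 1.9405·2.7796 − -0.3583·2.1147 = +6.1517 (running +6.1517)
  i=2: -0.3583·-0.6713 − -2.4310·2.7796 = +6.9979 (running +13.1496)
  i=3: -2.4310·-1.3782 − 1.4822·-0.6713 = +4.3454 (running +17.4950)
  i=4: 1.4822·2.1147 − 1.9405·-1.3782 = +5.8088 (running +23.3038)
Area = |Σ|/2 = |23.3038|/2 = 11.6519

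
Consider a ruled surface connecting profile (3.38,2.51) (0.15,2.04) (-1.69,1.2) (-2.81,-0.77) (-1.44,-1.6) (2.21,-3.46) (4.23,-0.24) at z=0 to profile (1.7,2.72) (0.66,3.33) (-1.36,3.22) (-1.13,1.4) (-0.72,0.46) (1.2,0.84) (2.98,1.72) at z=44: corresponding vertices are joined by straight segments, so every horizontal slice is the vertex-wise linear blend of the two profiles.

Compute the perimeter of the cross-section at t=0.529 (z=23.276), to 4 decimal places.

Perimeter at t=0.529: 14.9097

Cross-section at t=0.529: each vertex is (1-t)·p0[i] + t·p1[i].
  v1: (1-0.529)·(3.38,2.51) + 0.529·(1.7,2.72) = (2.4913,2.6211)
  v2: (1-0.529)·(0.15,2.04) + 0.529·(0.66,3.33) = (0.4198,2.7224)
  v3: (1-0.529)·(-1.69,1.2) + 0.529·(-1.36,3.22) = (-1.5154,2.2686)
  v4: (1-0.529)·(-2.81,-0.77) + 0.529·(-1.13,1.4) = (-1.9213,0.3779)
  v5: (1-0.529)·(-1.44,-1.6) + 0.529·(-0.72,0.46) = (-1.0591,-0.5103)
  v6: (1-0.529)·(2.21,-3.46) + 0.529·(1.2,0.84) = (1.6757,-1.1853)
  v7: (1-0.529)·(4.23,-0.24) + 0.529·(2.98,1.72) = (3.5688,0.7968)
Perimeter = Σ |v_{i+1} − v_i|:
  edge 1→2: √(-2.0715² + 0.1013²) = 2.0740 (running 2.0740)
  edge 2→3: √(-1.9352² + -0.4538²) = 1.9877 (running 4.0617)
  edge 3→4: √(-0.4058² + -1.8906²) = 1.9337 (running 5.9954)
  edge 4→5: √(0.8622² + -0.8882²) = 1.2378 (running 7.2332)
  edge 5→6: √(2.7348² + -0.6750²) = 2.8169 (running 10.0501)
  edge 6→7: √(1.8930² + 1.9821²) = 2.7409 (running 12.7910)
  edge 7→1: √(-1.0775² + 1.8242²) = 2.1187 (running 14.9097)
Perimeter = 14.9097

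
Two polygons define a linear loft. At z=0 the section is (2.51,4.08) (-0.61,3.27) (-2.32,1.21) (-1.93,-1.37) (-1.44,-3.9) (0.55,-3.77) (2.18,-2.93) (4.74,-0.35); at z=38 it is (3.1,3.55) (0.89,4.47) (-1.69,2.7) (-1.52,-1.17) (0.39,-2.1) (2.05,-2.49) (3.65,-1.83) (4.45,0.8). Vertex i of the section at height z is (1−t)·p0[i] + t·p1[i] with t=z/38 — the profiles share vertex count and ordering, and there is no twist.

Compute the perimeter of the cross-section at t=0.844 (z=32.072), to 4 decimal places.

Cross-section at t=0.844: each vertex is (1-t)·p0[i] + t·p1[i].
  v1: (1-0.844)·(2.51,4.08) + 0.844·(3.1,3.55) = (3.0080,3.6327)
  v2: (1-0.844)·(-0.61,3.27) + 0.844·(0.89,4.47) = (0.6560,4.2828)
  v3: (1-0.844)·(-2.32,1.21) + 0.844·(-1.69,2.7) = (-1.7883,2.4676)
  v4: (1-0.844)·(-1.93,-1.37) + 0.844·(-1.52,-1.17) = (-1.5840,-1.2012)
  v5: (1-0.844)·(-1.44,-3.9) + 0.844·(0.39,-2.1) = (0.1045,-2.3808)
  v6: (1-0.844)·(0.55,-3.77) + 0.844·(2.05,-2.49) = (1.8160,-2.6897)
  v7: (1-0.844)·(2.18,-2.93) + 0.844·(3.65,-1.83) = (3.4207,-2.0016)
  v8: (1-0.844)·(4.74,-0.35) + 0.844·(4.45,0.8) = (4.4952,0.6206)
Perimeter = Σ |v_{i+1} − v_i|:
  edge 1→2: √(-2.3520² + 0.6501²) = 2.4402 (running 2.4402)
  edge 2→3: √(-2.4443² + -1.8152²) = 3.0446 (running 5.4848)
  edge 3→4: √(0.2043² + -3.6688²) = 3.6744 (running 9.1592)
  edge 4→5: √(1.6885² + -1.1796²) = 2.0597 (running 11.2189)
  edge 5→6: √(1.7115² + -0.3089²) = 1.7391 (running 12.9580)
  edge 6→7: √(1.6047² + 0.6881²) = 1.7460 (running 14.7040)
  edge 7→8: √(1.0746² + 2.6222²) = 2.8338 (running 17.5379)
  edge 8→1: √(-1.4873² + 3.0121²) = 3.3593 (running 20.8971)
Perimeter = 20.8971

Perimeter at t=0.844: 20.8971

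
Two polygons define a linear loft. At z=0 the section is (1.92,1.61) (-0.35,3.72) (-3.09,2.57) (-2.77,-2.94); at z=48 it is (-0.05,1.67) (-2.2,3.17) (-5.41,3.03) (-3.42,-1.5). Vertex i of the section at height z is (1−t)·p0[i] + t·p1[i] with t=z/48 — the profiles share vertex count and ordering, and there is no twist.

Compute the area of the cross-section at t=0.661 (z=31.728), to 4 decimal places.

Cross-section at t=0.661: each vertex is (1-t)·p0[i] + t·p1[i].
  v1: (1-0.661)·(1.92,1.61) + 0.661·(-0.05,1.67) = (0.6178,1.6497)
  v2: (1-0.661)·(-0.35,3.72) + 0.661·(-2.2,3.17) = (-1.5729,3.3564)
  v3: (1-0.661)·(-3.09,2.57) + 0.661·(-5.41,3.03) = (-4.6235,2.8741)
  v4: (1-0.661)·(-2.77,-2.94) + 0.661·(-3.42,-1.5) = (-3.1996,-1.9882)
Shoelace sum Σ(x_i·y_{i+1} − x_{i+1}·y_i):
  i=1: 0.6178·3.3564 − -1.5729·1.6497 = +4.6684 (running +4.6684)
  i=2: -1.5729·2.8741 − -4.6235·3.3564 = +10.9981 (running +15.6665)
  i=3: -4.6235·-1.9882 − -3.1996·2.8741 = +18.3883 (running +34.0548)
  i=4: -3.1996·1.6497 − 0.6178·-1.9882 = -4.0500 (running +30.0048)
Area = |Σ|/2 = |30.0048|/2 = 15.0024

Area at t=0.661: 15.0024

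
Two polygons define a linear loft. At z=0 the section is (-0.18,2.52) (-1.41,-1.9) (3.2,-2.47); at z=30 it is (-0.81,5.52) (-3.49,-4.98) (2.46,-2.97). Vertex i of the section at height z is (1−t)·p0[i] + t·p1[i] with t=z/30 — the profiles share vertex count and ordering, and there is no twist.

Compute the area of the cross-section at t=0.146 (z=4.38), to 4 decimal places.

Area at t=0.146: 12.8928

Cross-section at t=0.146: each vertex is (1-t)·p0[i] + t·p1[i].
  v1: (1-0.146)·(-0.18,2.52) + 0.146·(-0.81,5.52) = (-0.2720,2.9580)
  v2: (1-0.146)·(-1.41,-1.9) + 0.146·(-3.49,-4.98) = (-1.7137,-2.3497)
  v3: (1-0.146)·(3.2,-2.47) + 0.146·(2.46,-2.97) = (3.0920,-2.5430)
Shoelace sum Σ(x_i·y_{i+1} − x_{i+1}·y_i):
  i=1: -0.2720·-2.3497 − -1.7137·2.9580 = +5.7081 (running +5.7081)
  i=2: -1.7137·-2.5430 − 3.0920·-2.3497 = +11.6230 (running +17.3311)
  i=3: 3.0920·2.9580 − -0.2720·-2.5430 = +8.4544 (running +25.7855)
Area = |Σ|/2 = |25.7855|/2 = 12.8928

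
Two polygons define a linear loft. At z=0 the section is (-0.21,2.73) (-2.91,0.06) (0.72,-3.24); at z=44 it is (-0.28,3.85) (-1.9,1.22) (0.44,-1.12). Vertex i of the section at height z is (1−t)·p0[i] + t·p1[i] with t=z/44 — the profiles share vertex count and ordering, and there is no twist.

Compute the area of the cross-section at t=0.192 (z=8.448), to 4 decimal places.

Cross-section at t=0.192: each vertex is (1-t)·p0[i] + t·p1[i].
  v1: (1-0.192)·(-0.21,2.73) + 0.192·(-0.28,3.85) = (-0.2234,2.9450)
  v2: (1-0.192)·(-2.91,0.06) + 0.192·(-1.9,1.22) = (-2.7161,0.2827)
  v3: (1-0.192)·(0.72,-3.24) + 0.192·(0.44,-1.12) = (0.6662,-2.8330)
Shoelace sum Σ(x_i·y_{i+1} − x_{i+1}·y_i):
  i=1: -0.2234·0.2827 − -2.7161·2.9450 = +7.9358 (running +7.9358)
  i=2: -2.7161·-2.8330 − 0.6662·0.2827 = +7.5062 (running +15.4420)
  i=3: 0.6662·2.9450 − -0.2234·-2.8330 = +1.3291 (running +16.7711)
Area = |Σ|/2 = |16.7711|/2 = 8.3855

Area at t=0.192: 8.3855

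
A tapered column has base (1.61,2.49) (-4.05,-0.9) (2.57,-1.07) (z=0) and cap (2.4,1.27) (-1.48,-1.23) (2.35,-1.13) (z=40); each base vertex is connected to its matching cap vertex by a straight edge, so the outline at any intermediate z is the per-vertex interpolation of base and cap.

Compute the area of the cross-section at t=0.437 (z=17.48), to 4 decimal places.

Cross-section at t=0.437: each vertex is (1-t)·p0[i] + t·p1[i].
  v1: (1-0.437)·(1.61,2.49) + 0.437·(2.4,1.27) = (1.9552,1.9569)
  v2: (1-0.437)·(-4.05,-0.9) + 0.437·(-1.48,-1.23) = (-2.9269,-1.0442)
  v3: (1-0.437)·(2.57,-1.07) + 0.437·(2.35,-1.13) = (2.4739,-1.0962)
Shoelace sum Σ(x_i·y_{i+1} − x_{i+1}·y_i):
  i=1: 1.9552·-1.0442 − -2.9269·1.9569 = +3.6859 (running +3.6859)
  i=2: -2.9269·-1.0962 − 2.4739·-1.0442 = +5.7918 (running +9.4776)
  i=3: 2.4739·1.9569 − 1.9552·-1.0962 = +6.9844 (running +16.4620)
Area = |Σ|/2 = |16.4620|/2 = 8.2310

Area at t=0.437: 8.2310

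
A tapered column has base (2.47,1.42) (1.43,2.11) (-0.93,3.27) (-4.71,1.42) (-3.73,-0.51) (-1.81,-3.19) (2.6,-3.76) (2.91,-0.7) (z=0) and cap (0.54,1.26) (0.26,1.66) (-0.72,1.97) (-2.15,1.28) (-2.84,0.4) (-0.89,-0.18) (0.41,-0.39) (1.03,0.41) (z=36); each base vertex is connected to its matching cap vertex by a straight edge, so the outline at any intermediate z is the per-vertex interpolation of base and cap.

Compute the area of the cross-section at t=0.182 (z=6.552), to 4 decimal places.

Area at t=0.182: 28.8148

Cross-section at t=0.182: each vertex is (1-t)·p0[i] + t·p1[i].
  v1: (1-0.182)·(2.47,1.42) + 0.182·(0.54,1.26) = (2.1187,1.3909)
  v2: (1-0.182)·(1.43,2.11) + 0.182·(0.26,1.66) = (1.2171,2.0281)
  v3: (1-0.182)·(-0.93,3.27) + 0.182·(-0.72,1.97) = (-0.8918,3.0334)
  v4: (1-0.182)·(-4.71,1.42) + 0.182·(-2.15,1.28) = (-4.2441,1.3945)
  v5: (1-0.182)·(-3.73,-0.51) + 0.182·(-2.84,0.4) = (-3.5680,-0.3444)
  v6: (1-0.182)·(-1.81,-3.19) + 0.182·(-0.89,-0.18) = (-1.6426,-2.6422)
  v7: (1-0.182)·(2.6,-3.76) + 0.182·(0.41,-0.39) = (2.2014,-3.1467)
  v8: (1-0.182)·(2.91,-0.7) + 0.182·(1.03,0.41) = (2.5678,-0.4980)
Shoelace sum Σ(x_i·y_{i+1} − x_{i+1}·y_i):
  i=1: 2.1187·2.0281 − 1.2171·1.3909 = +2.6042 (running +2.6042)
  i=2: 1.2171·3.0334 − -0.8918·2.0281 = +5.5004 (running +8.1047)
  i=3: -0.8918·1.3945 − -4.2441·3.0334 = +11.6304 (running +19.7351)
  i=4: -4.2441·-0.3444 − -3.5680·1.3945 = +6.4373 (running +26.1723)
  i=5: -3.5680·-2.6422 − -1.6426·-0.3444 = +8.8617 (running +35.0340)
  i=6: -1.6426·-3.1467 − 2.2014·-2.6422 = +10.9851 (running +46.0191)
  i=7: 2.2014·-0.4980 − 2.5678·-3.1467 = +6.9839 (running +53.0030)
  i=8: 2.5678·1.3909 − 2.1187·-0.4980 = +4.6266 (running +57.6296)
Area = |Σ|/2 = |57.6296|/2 = 28.8148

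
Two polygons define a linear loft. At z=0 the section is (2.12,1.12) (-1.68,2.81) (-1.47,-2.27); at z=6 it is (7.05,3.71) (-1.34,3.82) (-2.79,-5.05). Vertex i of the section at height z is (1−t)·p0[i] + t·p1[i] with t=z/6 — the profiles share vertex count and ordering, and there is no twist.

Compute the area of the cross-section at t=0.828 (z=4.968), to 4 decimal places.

Area at t=0.828: 31.4533

Cross-section at t=0.828: each vertex is (1-t)·p0[i] + t·p1[i].
  v1: (1-0.828)·(2.12,1.12) + 0.828·(7.05,3.71) = (6.2020,3.2645)
  v2: (1-0.828)·(-1.68,2.81) + 0.828·(-1.34,3.82) = (-1.3985,3.6463)
  v3: (1-0.828)·(-1.47,-2.27) + 0.828·(-2.79,-5.05) = (-2.5630,-4.5718)
Shoelace sum Σ(x_i·y_{i+1} − x_{i+1}·y_i):
  i=1: 6.2020·3.6463 − -1.3985·3.2645 = +27.1797 (running +27.1797)
  i=2: -1.3985·-4.5718 − -2.5630·3.6463 = +15.7389 (running +42.9186)
  i=3: -2.5630·3.2645 − 6.2020·-4.5718 = +19.9879 (running +62.9065)
Area = |Σ|/2 = |62.9065|/2 = 31.4533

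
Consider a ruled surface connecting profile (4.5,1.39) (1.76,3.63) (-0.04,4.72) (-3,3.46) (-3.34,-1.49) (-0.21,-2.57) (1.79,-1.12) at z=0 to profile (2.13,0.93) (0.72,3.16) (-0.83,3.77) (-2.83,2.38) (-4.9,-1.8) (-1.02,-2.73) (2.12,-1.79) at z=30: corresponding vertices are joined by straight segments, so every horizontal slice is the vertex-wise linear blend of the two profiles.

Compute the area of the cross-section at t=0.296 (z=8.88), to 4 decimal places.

Cross-section at t=0.296: each vertex is (1-t)·p0[i] + t·p1[i].
  v1: (1-0.296)·(4.5,1.39) + 0.296·(2.13,0.93) = (3.7985,1.2538)
  v2: (1-0.296)·(1.76,3.63) + 0.296·(0.72,3.16) = (1.4522,3.4909)
  v3: (1-0.296)·(-0.04,4.72) + 0.296·(-0.83,3.77) = (-0.2738,4.4388)
  v4: (1-0.296)·(-3,3.46) + 0.296·(-2.83,2.38) = (-2.9497,3.1403)
  v5: (1-0.296)·(-3.34,-1.49) + 0.296·(-4.9,-1.8) = (-3.8018,-1.5818)
  v6: (1-0.296)·(-0.21,-2.57) + 0.296·(-1.02,-2.73) = (-0.4498,-2.6174)
  v7: (1-0.296)·(1.79,-1.12) + 0.296·(2.12,-1.79) = (1.8877,-1.3183)
Shoelace sum Σ(x_i·y_{i+1} − x_{i+1}·y_i):
  i=1: 3.7985·3.4909 − 1.4522·1.2538 = +11.4393 (running +11.4393)
  i=2: 1.4522·4.4388 − -0.2738·3.4909 = +7.4018 (running +18.8411)
  i=3: -0.2738·3.1403 − -2.9497·4.4388 = +12.2331 (running +31.0741)
  i=4: -2.9497·-1.5818 − -3.8018·3.1403 = +16.6044 (running +47.6786)
  i=5: -3.8018·-2.6174 − -0.4498·-1.5818 = +9.2392 (running +56.9177)
  i=6: -0.4498·-1.3183 − 1.8877·-2.6174 = +5.5337 (running +62.4514)
  i=7: 1.8877·1.2538 − 3.7985·-1.3183 = +7.3745 (running +69.8259)
Area = |Σ|/2 = |69.8259|/2 = 34.9129

Area at t=0.296: 34.9129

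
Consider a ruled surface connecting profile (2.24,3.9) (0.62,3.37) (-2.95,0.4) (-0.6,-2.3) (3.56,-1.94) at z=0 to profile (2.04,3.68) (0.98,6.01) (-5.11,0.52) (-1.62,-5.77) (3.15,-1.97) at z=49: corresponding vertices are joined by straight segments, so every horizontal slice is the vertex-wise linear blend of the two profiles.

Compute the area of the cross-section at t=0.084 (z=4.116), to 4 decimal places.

Cross-section at t=0.084: each vertex is (1-t)·p0[i] + t·p1[i].
  v1: (1-0.084)·(2.24,3.9) + 0.084·(2.04,3.68) = (2.2232,3.8815)
  v2: (1-0.084)·(0.62,3.37) + 0.084·(0.98,6.01) = (0.6502,3.5918)
  v3: (1-0.084)·(-2.95,0.4) + 0.084·(-5.11,0.52) = (-3.1314,0.4101)
  v4: (1-0.084)·(-0.6,-2.3) + 0.084·(-1.62,-5.77) = (-0.6857,-2.5915)
  v5: (1-0.084)·(3.56,-1.94) + 0.084·(3.15,-1.97) = (3.5256,-1.9425)
Shoelace sum Σ(x_i·y_{i+1} − x_{i+1}·y_i):
  i=1: 2.2232·3.5918 − 0.6502·3.8815 = +5.4613 (running +5.4613)
  i=2: 0.6502·0.4101 − -3.1314·3.5918 = +11.5140 (running +16.9753)
  i=3: -3.1314·-2.5915 − -0.6857·0.4101 = +8.3962 (running +25.3716)
  i=4: -0.6857·-1.9425 − 3.5256·-2.5915 = +10.4684 (running +35.8399)
  i=5: 3.5256·3.8815 − 2.2232·-1.9425 = +18.0031 (running +53.8431)
Area = |Σ|/2 = |53.8431|/2 = 26.9215

Area at t=0.084: 26.9215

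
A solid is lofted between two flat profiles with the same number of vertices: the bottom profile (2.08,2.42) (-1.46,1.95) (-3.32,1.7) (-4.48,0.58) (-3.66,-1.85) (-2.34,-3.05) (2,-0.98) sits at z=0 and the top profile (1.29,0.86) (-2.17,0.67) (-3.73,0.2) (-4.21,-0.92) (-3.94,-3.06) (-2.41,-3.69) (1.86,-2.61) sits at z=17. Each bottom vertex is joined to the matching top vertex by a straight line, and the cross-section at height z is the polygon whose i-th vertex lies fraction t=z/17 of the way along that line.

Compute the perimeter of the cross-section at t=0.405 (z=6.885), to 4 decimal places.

Perimeter at t=0.405: 18.8761

Cross-section at t=0.405: each vertex is (1-t)·p0[i] + t·p1[i].
  v1: (1-0.405)·(2.08,2.42) + 0.405·(1.29,0.86) = (1.7601,1.7882)
  v2: (1-0.405)·(-1.46,1.95) + 0.405·(-2.17,0.67) = (-1.7475,1.4316)
  v3: (1-0.405)·(-3.32,1.7) + 0.405·(-3.73,0.2) = (-3.4860,1.0925)
  v4: (1-0.405)·(-4.48,0.58) + 0.405·(-4.21,-0.92) = (-4.3707,-0.0275)
  v5: (1-0.405)·(-3.66,-1.85) + 0.405·(-3.94,-3.06) = (-3.7734,-2.3400)
  v6: (1-0.405)·(-2.34,-3.05) + 0.405·(-2.41,-3.69) = (-2.3683,-3.3092)
  v7: (1-0.405)·(2,-0.98) + 0.405·(1.86,-2.61) = (1.9433,-1.6401)
Perimeter = Σ |v_{i+1} − v_i|:
  edge 1→2: √(-3.5076² + -0.3566²) = 3.5257 (running 3.5257)
  edge 2→3: √(-1.7385² + -0.3391²) = 1.7713 (running 5.2969)
  edge 3→4: √(-0.8846² + -1.1200²) = 1.4272 (running 6.7241)
  edge 4→5: √(0.5972² + -2.3125²) = 2.3884 (running 9.1126)
  edge 5→6: √(1.4051² + -0.9691²) = 1.7069 (running 10.8195)
  edge 6→7: √(4.3117² + 1.6690²) = 4.6234 (running 15.4429)
  edge 7→1: √(-0.1832² + 3.4284²) = 3.4332 (running 18.8761)
Perimeter = 18.8761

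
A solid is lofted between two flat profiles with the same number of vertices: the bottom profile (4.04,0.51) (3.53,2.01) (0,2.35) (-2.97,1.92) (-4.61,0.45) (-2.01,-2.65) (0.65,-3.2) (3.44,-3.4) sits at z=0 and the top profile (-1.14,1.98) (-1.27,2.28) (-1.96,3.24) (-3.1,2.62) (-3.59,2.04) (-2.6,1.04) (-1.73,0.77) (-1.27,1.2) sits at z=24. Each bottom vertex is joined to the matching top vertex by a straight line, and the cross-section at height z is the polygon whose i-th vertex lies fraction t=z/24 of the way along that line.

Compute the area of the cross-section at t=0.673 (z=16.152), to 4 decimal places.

Area at t=0.673: 10.7835

Cross-section at t=0.673: each vertex is (1-t)·p0[i] + t·p1[i].
  v1: (1-0.673)·(4.04,0.51) + 0.673·(-1.14,1.98) = (0.5539,1.4993)
  v2: (1-0.673)·(3.53,2.01) + 0.673·(-1.27,2.28) = (0.2996,2.1917)
  v3: (1-0.673)·(0,2.35) + 0.673·(-1.96,3.24) = (-1.3191,2.9490)
  v4: (1-0.673)·(-2.97,1.92) + 0.673·(-3.1,2.62) = (-3.0575,2.3911)
  v5: (1-0.673)·(-4.61,0.45) + 0.673·(-3.59,2.04) = (-3.9235,1.5201)
  v6: (1-0.673)·(-2.01,-2.65) + 0.673·(-2.6,1.04) = (-2.4071,-0.1666)
  v7: (1-0.673)·(0.65,-3.2) + 0.673·(-1.73,0.77) = (-0.9517,-0.5282)
  v8: (1-0.673)·(3.44,-3.4) + 0.673·(-1.27,1.2) = (0.2702,-0.3042)
Shoelace sum Σ(x_i·y_{i+1} − x_{i+1}·y_i):
  i=1: 0.5539·2.1917 − 0.2996·1.4993 = +0.7647 (running +0.7647)
  i=2: 0.2996·2.9490 − -1.3191·2.1917 = +3.7746 (running +4.5393)
  i=3: -1.3191·2.3911 − -3.0575·2.9490 = +5.8624 (running +10.4017)
  i=4: -3.0575·1.5201 − -3.9235·2.3911 = +4.7340 (running +15.1356)
  i=5: -3.9235·-0.1666 − -2.4071·1.5201 = +4.3127 (running +19.4483)
  i=6: -2.4071·-0.5282 − -0.9517·-0.1666 = +1.1128 (running +20.5611)
  i=7: -0.9517·-0.3042 − 0.2702·-0.5282 = +0.4322 (running +20.9933)
  i=8: 0.2702·1.4993 − 0.5539·-0.3042 = +0.5736 (running +21.5669)
Area = |Σ|/2 = |21.5669|/2 = 10.7835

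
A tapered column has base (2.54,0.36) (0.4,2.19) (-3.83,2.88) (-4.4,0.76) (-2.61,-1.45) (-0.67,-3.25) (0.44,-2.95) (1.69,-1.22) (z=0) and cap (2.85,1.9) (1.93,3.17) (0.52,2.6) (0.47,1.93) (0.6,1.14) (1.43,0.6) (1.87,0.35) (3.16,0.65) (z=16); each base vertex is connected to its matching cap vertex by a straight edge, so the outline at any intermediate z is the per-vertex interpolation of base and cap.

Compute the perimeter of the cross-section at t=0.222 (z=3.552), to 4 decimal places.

Cross-section at t=0.222: each vertex is (1-t)·p0[i] + t·p1[i].
  v1: (1-0.222)·(2.54,0.36) + 0.222·(2.85,1.9) = (2.6088,0.7019)
  v2: (1-0.222)·(0.4,2.19) + 0.222·(1.93,3.17) = (0.7397,2.4076)
  v3: (1-0.222)·(-3.83,2.88) + 0.222·(0.52,2.6) = (-2.8643,2.8178)
  v4: (1-0.222)·(-4.4,0.76) + 0.222·(0.47,1.93) = (-3.3189,1.0197)
  v5: (1-0.222)·(-2.61,-1.45) + 0.222·(0.6,1.14) = (-1.8974,-0.8750)
  v6: (1-0.222)·(-0.67,-3.25) + 0.222·(1.43,0.6) = (-0.2038,-2.3953)
  v7: (1-0.222)·(0.44,-2.95) + 0.222·(1.87,0.35) = (0.7575,-2.2174)
  v8: (1-0.222)·(1.69,-1.22) + 0.222·(3.16,0.65) = (2.0163,-0.8049)
Perimeter = Σ |v_{i+1} − v_i|:
  edge 1→2: √(-1.8692² + 1.7057²) = 2.5304 (running 2.5304)
  edge 2→3: √(-3.6040² + 0.4103²) = 3.6272 (running 6.1577)
  edge 3→4: √(-0.4546² + -1.7981²) = 1.8547 (running 8.0123)
  edge 4→5: √(1.4215² + -1.8948²) = 2.3687 (running 10.3810)
  edge 5→6: √(1.6936² + -1.5203²) = 2.2758 (running 12.6569)
  edge 6→7: √(0.9613² + 0.1779²) = 0.9776 (running 13.6345)
  edge 7→8: √(1.2589² + 1.4125²) = 1.8921 (running 15.5266)
  edge 8→1: √(0.5925² + 1.5067²) = 1.6190 (running 17.1456)
Perimeter = 17.1456

Perimeter at t=0.222: 17.1456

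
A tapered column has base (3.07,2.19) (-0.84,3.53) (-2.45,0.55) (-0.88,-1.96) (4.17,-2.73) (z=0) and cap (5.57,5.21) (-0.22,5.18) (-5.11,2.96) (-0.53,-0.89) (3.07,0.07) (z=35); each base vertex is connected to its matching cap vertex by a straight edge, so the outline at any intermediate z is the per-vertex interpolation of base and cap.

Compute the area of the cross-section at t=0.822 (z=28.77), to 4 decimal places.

Area at t=0.822: 38.0755

Cross-section at t=0.822: each vertex is (1-t)·p0[i] + t·p1[i].
  v1: (1-0.822)·(3.07,2.19) + 0.822·(5.57,5.21) = (5.1250,4.6724)
  v2: (1-0.822)·(-0.84,3.53) + 0.822·(-0.22,5.18) = (-0.3304,4.8863)
  v3: (1-0.822)·(-2.45,0.55) + 0.822·(-5.11,2.96) = (-4.6365,2.5310)
  v4: (1-0.822)·(-0.88,-1.96) + 0.822·(-0.53,-0.89) = (-0.5923,-1.0805)
  v5: (1-0.822)·(4.17,-2.73) + 0.822·(3.07,0.07) = (3.2658,-0.4284)
Shoelace sum Σ(x_i·y_{i+1} − x_{i+1}·y_i):
  i=1: 5.1250·4.8863 − -0.3304·4.6724 = +26.5859 (running +26.5859)
  i=2: -0.3304·2.5310 − -4.6365·4.8863 = +21.8193 (running +48.4052)
  i=3: -4.6365·-1.0805 − -0.5923·2.5310 = +6.5087 (running +54.9139)
  i=4: -0.5923·-0.4284 − 3.2658·-1.0805 = +3.7823 (running +58.6962)
  i=5: 3.2658·4.6724 − 5.1250·-0.4284 = +17.4548 (running +76.1510)
Area = |Σ|/2 = |76.1510|/2 = 38.0755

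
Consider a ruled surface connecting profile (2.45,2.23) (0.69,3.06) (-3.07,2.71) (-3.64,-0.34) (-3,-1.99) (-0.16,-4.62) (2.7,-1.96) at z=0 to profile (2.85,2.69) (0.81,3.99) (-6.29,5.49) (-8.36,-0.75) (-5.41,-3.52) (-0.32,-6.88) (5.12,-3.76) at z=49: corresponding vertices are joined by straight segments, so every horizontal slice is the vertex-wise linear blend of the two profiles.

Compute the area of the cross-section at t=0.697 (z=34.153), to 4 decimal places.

Cross-section at t=0.697: each vertex is (1-t)·p0[i] + t·p1[i].
  v1: (1-0.697)·(2.45,2.23) + 0.697·(2.85,2.69) = (2.7288,2.5506)
  v2: (1-0.697)·(0.69,3.06) + 0.697·(0.81,3.99) = (0.7736,3.7082)
  v3: (1-0.697)·(-3.07,2.71) + 0.697·(-6.29,5.49) = (-5.3143,4.6477)
  v4: (1-0.697)·(-3.64,-0.34) + 0.697·(-8.36,-0.75) = (-6.9298,-0.6258)
  v5: (1-0.697)·(-3,-1.99) + 0.697·(-5.41,-3.52) = (-4.6798,-3.0564)
  v6: (1-0.697)·(-0.16,-4.62) + 0.697·(-0.32,-6.88) = (-0.2715,-6.1952)
  v7: (1-0.697)·(2.7,-1.96) + 0.697·(5.12,-3.76) = (4.3867,-3.2146)
Shoelace sum Σ(x_i·y_{i+1} − x_{i+1}·y_i):
  i=1: 2.7288·3.7082 − 0.7736·2.5506 = +8.1457 (running +8.1457)
  i=2: 0.7736·4.6477 − -5.3143·3.7082 = +23.3023 (running +31.4480)
  i=3: -5.3143·-0.6258 − -6.9298·4.6477 = +35.5331 (running +66.9811)
  i=4: -6.9298·-3.0564 − -4.6798·-0.6258 = +18.2520 (running +85.2331)
  i=5: -4.6798·-6.1952 − -0.2715·-3.0564 = +28.1623 (running +113.3954)
  i=6: -0.2715·-3.2146 − 4.3867·-6.1952 = +28.0496 (running +141.4450)
  i=7: 4.3867·2.5506 − 2.7288·-3.2146 = +19.9609 (running +161.4060)
Area = |Σ|/2 = |161.4060|/2 = 80.7030

Area at t=0.697: 80.7030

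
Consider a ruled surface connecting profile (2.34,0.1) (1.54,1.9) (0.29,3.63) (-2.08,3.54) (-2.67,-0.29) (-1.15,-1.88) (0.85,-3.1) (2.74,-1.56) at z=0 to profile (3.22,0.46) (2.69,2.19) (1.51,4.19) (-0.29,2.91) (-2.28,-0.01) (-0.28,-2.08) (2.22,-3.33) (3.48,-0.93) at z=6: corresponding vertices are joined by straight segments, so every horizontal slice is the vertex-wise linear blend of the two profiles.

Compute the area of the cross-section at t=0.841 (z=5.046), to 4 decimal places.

Area at t=0.841: 25.1220

Cross-section at t=0.841: each vertex is (1-t)·p0[i] + t·p1[i].
  v1: (1-0.841)·(2.34,0.1) + 0.841·(3.22,0.46) = (3.0801,0.4028)
  v2: (1-0.841)·(1.54,1.9) + 0.841·(2.69,2.19) = (2.5071,2.1439)
  v3: (1-0.841)·(0.29,3.63) + 0.841·(1.51,4.19) = (1.3160,4.1010)
  v4: (1-0.841)·(-2.08,3.54) + 0.841·(-0.29,2.91) = (-0.5746,3.0102)
  v5: (1-0.841)·(-2.67,-0.29) + 0.841·(-2.28,-0.01) = (-2.3420,-0.0545)
  v6: (1-0.841)·(-1.15,-1.88) + 0.841·(-0.28,-2.08) = (-0.4183,-2.0482)
  v7: (1-0.841)·(0.85,-3.1) + 0.841·(2.22,-3.33) = (2.0022,-3.2934)
  v8: (1-0.841)·(2.74,-1.56) + 0.841·(3.48,-0.93) = (3.3623,-1.0302)
Shoelace sum Σ(x_i·y_{i+1} − x_{i+1}·y_i):
  i=1: 3.0801·2.1439 − 2.5071·0.4028 = +5.5936 (running +5.5936)
  i=2: 2.5071·4.1010 − 1.3160·2.1439 = +7.4603 (running +13.0539)
  i=3: 1.3160·3.0102 − -0.5746·4.1010 = +6.3179 (running +19.3718)
  i=4: -0.5746·-0.0545 − -2.3420·3.0102 = +7.0812 (running +26.4530)
  i=5: -2.3420·-2.0482 − -0.4183·-0.0545 = +4.7741 (running +31.2271)
  i=6: -0.4183·-3.2934 − 2.0022·-2.0482 = +5.4786 (running +36.7056)
  i=7: 2.0022·-1.0302 − 3.3623·-3.2934 = +9.0111 (running +45.7167)
  i=8: 3.3623·0.4028 − 3.0801·-1.0302 = +4.5272 (running +50.2439)
Area = |Σ|/2 = |50.2439|/2 = 25.1220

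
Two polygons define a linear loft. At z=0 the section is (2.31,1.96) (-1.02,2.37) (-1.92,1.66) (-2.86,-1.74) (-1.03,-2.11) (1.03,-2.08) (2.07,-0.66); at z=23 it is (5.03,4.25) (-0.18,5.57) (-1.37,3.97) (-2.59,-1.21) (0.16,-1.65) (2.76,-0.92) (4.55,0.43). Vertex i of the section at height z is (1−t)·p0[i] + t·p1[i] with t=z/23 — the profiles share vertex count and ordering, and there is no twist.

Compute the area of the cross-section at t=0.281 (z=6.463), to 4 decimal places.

Cross-section at t=0.281: each vertex is (1-t)·p0[i] + t·p1[i].
  v1: (1-0.281)·(2.31,1.96) + 0.281·(5.03,4.25) = (3.0743,2.6035)
  v2: (1-0.281)·(-1.02,2.37) + 0.281·(-0.18,5.57) = (-0.7840,3.2692)
  v3: (1-0.281)·(-1.92,1.66) + 0.281·(-1.37,3.97) = (-1.7654,2.3091)
  v4: (1-0.281)·(-2.86,-1.74) + 0.281·(-2.59,-1.21) = (-2.7841,-1.5911)
  v5: (1-0.281)·(-1.03,-2.11) + 0.281·(0.16,-1.65) = (-0.6956,-1.9807)
  v6: (1-0.281)·(1.03,-2.08) + 0.281·(2.76,-0.92) = (1.5161,-1.7540)
  v7: (1-0.281)·(2.07,-0.66) + 0.281·(4.55,0.43) = (2.7669,-0.3537)
Shoelace sum Σ(x_i·y_{i+1} − x_{i+1}·y_i):
  i=1: 3.0743·3.2692 − -0.7840·2.6035 = +12.0916 (running +12.0916)
  i=2: -0.7840·2.3091 − -1.7654·3.2692 = +3.9614 (running +16.0530)
  i=3: -1.7654·-1.5911 − -2.7841·2.3091 = +9.2378 (running +25.2908)
  i=4: -2.7841·-1.9807 − -0.6956·-1.5911 = +4.4079 (running +29.6986)
  i=5: -0.6956·-1.7540 − 1.5161·-1.9807 = +4.2232 (running +33.9218)
  i=6: 1.5161·-0.3537 − 2.7669·-1.7540 = +4.3169 (running +38.2388)
  i=7: 2.7669·2.6035 − 3.0743·-0.3537 = +8.2910 (running +46.5297)
Area = |Σ|/2 = |46.5297|/2 = 23.2649

Area at t=0.281: 23.2649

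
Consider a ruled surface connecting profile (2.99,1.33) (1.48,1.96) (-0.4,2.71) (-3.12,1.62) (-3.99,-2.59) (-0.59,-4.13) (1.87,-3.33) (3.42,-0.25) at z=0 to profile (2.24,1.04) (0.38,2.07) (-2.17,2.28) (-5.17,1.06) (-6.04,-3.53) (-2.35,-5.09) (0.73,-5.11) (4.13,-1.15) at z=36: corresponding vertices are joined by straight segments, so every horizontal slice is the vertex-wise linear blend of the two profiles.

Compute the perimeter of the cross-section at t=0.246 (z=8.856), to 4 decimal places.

Cross-section at t=0.246: each vertex is (1-t)·p0[i] + t·p1[i].
  v1: (1-0.246)·(2.99,1.33) + 0.246·(2.24,1.04) = (2.8055,1.2587)
  v2: (1-0.246)·(1.48,1.96) + 0.246·(0.38,2.07) = (1.2094,1.9871)
  v3: (1-0.246)·(-0.4,2.71) + 0.246·(-2.17,2.28) = (-0.8354,2.6042)
  v4: (1-0.246)·(-3.12,1.62) + 0.246·(-5.17,1.06) = (-3.6243,1.4822)
  v5: (1-0.246)·(-3.99,-2.59) + 0.246·(-6.04,-3.53) = (-4.4943,-2.8212)
  v6: (1-0.246)·(-0.59,-4.13) + 0.246·(-2.35,-5.09) = (-1.0230,-4.3662)
  v7: (1-0.246)·(1.87,-3.33) + 0.246·(0.73,-5.11) = (1.5896,-3.7679)
  v8: (1-0.246)·(3.42,-0.25) + 0.246·(4.13,-1.15) = (3.5947,-0.4714)
Perimeter = Σ |v_{i+1} − v_i|:
  edge 1→2: √(-1.5961² + 0.7284²) = 1.7545 (running 1.7545)
  edge 2→3: √(-2.0448² + 0.6172²) = 2.1359 (running 3.8904)
  edge 3→4: √(-2.7889² + -1.1220²) = 3.0061 (running 6.8965)
  edge 4→5: √(-0.8700² + -4.3035²) = 4.3905 (running 11.2870)
  edge 5→6: √(3.4713² + -1.5449²) = 3.7996 (running 15.0866)
  edge 6→7: √(2.6125² + 0.5983²) = 2.6801 (running 17.7668)
  edge 7→8: √(2.0051² + 3.2965²) = 3.8584 (running 21.6252)
  edge 8→1: √(-0.7892² + 1.7301²) = 1.9015 (running 23.5267)
Perimeter = 23.5267

Perimeter at t=0.246: 23.5267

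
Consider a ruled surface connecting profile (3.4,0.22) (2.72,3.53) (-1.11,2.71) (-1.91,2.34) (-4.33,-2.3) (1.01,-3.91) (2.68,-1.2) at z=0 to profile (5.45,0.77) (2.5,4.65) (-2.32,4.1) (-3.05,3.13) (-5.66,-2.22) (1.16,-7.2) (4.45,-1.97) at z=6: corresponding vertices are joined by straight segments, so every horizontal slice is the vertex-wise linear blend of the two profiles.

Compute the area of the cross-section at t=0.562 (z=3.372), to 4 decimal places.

Cross-section at t=0.562: each vertex is (1-t)·p0[i] + t·p1[i].
  v1: (1-0.562)·(3.4,0.22) + 0.562·(5.45,0.77) = (4.5521,0.5291)
  v2: (1-0.562)·(2.72,3.53) + 0.562·(2.5,4.65) = (2.5964,4.1594)
  v3: (1-0.562)·(-1.11,2.71) + 0.562·(-2.32,4.1) = (-1.7900,3.4912)
  v4: (1-0.562)·(-1.91,2.34) + 0.562·(-3.05,3.13) = (-2.5507,2.7840)
  v5: (1-0.562)·(-4.33,-2.3) + 0.562·(-5.66,-2.22) = (-5.0775,-2.2550)
  v6: (1-0.562)·(1.01,-3.91) + 0.562·(1.16,-7.2) = (1.0943,-5.7590)
  v7: (1-0.562)·(2.68,-1.2) + 0.562·(4.45,-1.97) = (3.6747,-1.6327)
Shoelace sum Σ(x_i·y_{i+1} − x_{i+1}·y_i):
  i=1: 4.5521·4.1594 − 2.5964·0.5291 = +17.5605 (running +17.5605)
  i=2: 2.5964·3.4912 − -1.7900·4.1594 = +16.5098 (running +34.0703)
  i=3: -1.7900·2.7840 − -2.5507·3.4912 = +3.9215 (running +37.9918)
  i=4: -2.5507·-2.2550 − -5.0775·2.7840 = +19.8874 (running +57.8792)
  i=5: -5.0775·-5.7590 − 1.0943·-2.2550 = +31.7087 (running +89.5879)
  i=6: 1.0943·-1.6327 − 3.6747·-5.7590 = +19.3760 (running +108.9640)
  i=7: 3.6747·0.5291 − 4.5521·-1.6327 = +9.3767 (running +118.3407)
Area = |Σ|/2 = |118.3407|/2 = 59.1703

Area at t=0.562: 59.1703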